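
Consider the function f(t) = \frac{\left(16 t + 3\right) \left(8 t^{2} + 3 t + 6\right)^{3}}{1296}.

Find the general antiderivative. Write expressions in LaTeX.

F(t) = \frac{\left(- \frac{4 t^{2}}{3} - \frac{t}{2} - 1\right)^{4}}{4} + C

The substitution u = - \frac{4 t^{2}}{3} - \frac{t}{2} - 1 works: f is exactly (dF/du)*(du/dt) for that inner function.
Check: d/dt[\frac{\left(- \frac{4 t^{2}}{3} - \frac{t}{2} - 1\right)^{4}}{4}] = \frac{512 t^{7}}{81} + \frac{224 t^{6}}{27} + \frac{164 t^{5}}{9} + \frac{85 t^{4}}{6} + \frac{707 t^{3}}{48} + \frac{51 t^{2}}{8} + \frac{41 t}{12} + \frac{1}{2}, which equals f(t).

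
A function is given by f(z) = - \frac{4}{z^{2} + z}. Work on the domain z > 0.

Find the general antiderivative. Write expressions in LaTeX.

Factor the denominator (z \left(z + 1\right)) and decompose: f = \frac{4}{z + 1} - \frac{4}{z}; each piece integrates to a log, atan, or power term.
Check: d/dz[- 4 \log{\left(z \right)} + 4 \log{\left(z + 1 \right)}] = - \frac{4}{z^{2} + z} = f(z).

F(z) = - 4 \log{\left(z \right)} + 4 \log{\left(z + 1 \right)} + C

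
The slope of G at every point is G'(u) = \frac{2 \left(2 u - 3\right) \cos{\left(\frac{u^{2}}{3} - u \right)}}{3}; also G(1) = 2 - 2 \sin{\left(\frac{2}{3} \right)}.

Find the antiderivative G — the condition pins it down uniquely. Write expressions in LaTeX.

G(u) = 2 \sin{\left(\frac{u^{2}}{3} - u \right)} + 2

G'(u) matches the chain-rule pattern g'(h)*h' with inner function h(u) = \frac{u^{2}}{3} - u; substituting w = h(u) collapses the integral.
A general antiderivative is 2 \sin{\left(\frac{u^{2}}{3} - u \right)} + C.
The condition gives C = 2 - 2 \sin{\left(\frac{2}{3} \right)} - (- 2 \sin{\left(\frac{2}{3} \right)}) = 2.
So G(u) = 2 \sin{\left(\frac{u^{2}}{3} - u \right)} + 2.
Check: d/du[2 \sin{\left(\frac{u^{2}}{3} - u \right)} + 2] = \frac{4 u \cos{\left(\frac{u^{2}}{3} - u \right)}}{3} - 2 \cos{\left(\frac{u^{2}}{3} - u \right)}, which equals G'(u).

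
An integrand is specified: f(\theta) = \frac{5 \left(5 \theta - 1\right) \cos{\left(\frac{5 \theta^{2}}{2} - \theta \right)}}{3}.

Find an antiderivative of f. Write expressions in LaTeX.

An antiderivative is F(\theta) = \frac{5 \sin{\left(\frac{5 \theta^{2}}{2} - \theta \right)}}{3}.

f matches the chain-rule pattern g'(h)*h' with inner function h(\theta) = \frac{5 \theta^{2}}{2} - \theta; substituting u = h(\theta) collapses the integral.
Check: d/d\theta[\frac{5 \sin{\left(\frac{5 \theta^{2}}{2} - \theta \right)}}{3}] = \frac{25 \theta \cos{\left(\frac{5 \theta^{2}}{2} - \theta \right)}}{3} - \frac{5 \cos{\left(\frac{5 \theta^{2}}{2} - \theta \right)}}{3}, which equals f(\theta).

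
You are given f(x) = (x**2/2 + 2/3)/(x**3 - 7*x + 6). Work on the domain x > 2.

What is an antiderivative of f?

Factor the denominator (6*(x - 2)*(x - 1)*(x + 3)) and decompose: f = 31/(120*(x + 3)) - 7/(24*(x - 1)) + 8/(15*(x - 2)); each piece integrates to a log, atan, or power term.
Check: d/dx[(64*log(x - 2) - 35*log(x - 1) + 31*log(x + 3))/120] = (3*x**2 + 4)/(6*x**3 - 42*x + 36), which equals f(x).

An antiderivative is F(x) = (64*log(x - 2) - 35*log(x - 1) + 31*log(x + 3))/120.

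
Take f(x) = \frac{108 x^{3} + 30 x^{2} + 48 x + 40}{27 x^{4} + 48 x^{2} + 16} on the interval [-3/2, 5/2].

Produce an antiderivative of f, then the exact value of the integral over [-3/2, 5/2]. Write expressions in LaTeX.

Since d/dx undoes antidifferentiation here, F'(x) = f(x) is required of F(x).
F(x) = 2 \log{\left(\frac{x^{2}}{2} + \frac{2}{3} \right)} + \frac{5 \operatorname{atan}{\left(\frac{3 x}{2} \right)}}{3} is an antiderivative of f.
Check: d/dx[2 \log{\left(\frac{x^{2}}{2} + \frac{2}{3} \right)} + \frac{5 \operatorname{atan}{\left(\frac{3 x}{2} \right)}}{3}] = \frac{108 x^{3} + 30 x^{2} + 48 x + 40}{27 x^{4} + 48 x^{2} + 16} = f(x).
F(5/2) = \frac{5 \operatorname{atan}{\left(\frac{15}{4} \right)}}{3} + 2 \log{\left(\frac{91}{24} \right)}; F(-3/2) = - \frac{5 \operatorname{atan}{\left(\frac{9}{4} \right)}}{3} + 2 \log{\left(\frac{43}{24} \right)}.
Integral = F(5/2) - F(-3/2) = - 2 \log{\left(\frac{43}{24} \right)} + \frac{5 \operatorname{atan}{\left(\frac{9}{4} \right)}}{3} + \frac{5 \operatorname{atan}{\left(\frac{15}{4} \right)}}{3} + 2 \log{\left(\frac{91}{24} \right)}.

Antiderivative: F(x) = 2 \log{\left(\frac{x^{2}}{2} + \frac{2}{3} \right)} + \frac{5 \operatorname{atan}{\left(\frac{3 x}{2} \right)}}{3}; value = - 2 \log{\left(\frac{43}{24} \right)} + \frac{5 \operatorname{atan}{\left(\frac{9}{4} \right)}}{3} + \frac{5 \operatorname{atan}{\left(\frac{15}{4} \right)}}{3} + 2 \log{\left(\frac{91}{24} \right)}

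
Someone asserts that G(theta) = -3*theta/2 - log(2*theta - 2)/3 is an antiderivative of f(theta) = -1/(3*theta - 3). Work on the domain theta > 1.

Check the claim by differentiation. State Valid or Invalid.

d/dtheta[G] = (7 - 9*theta)/(6*theta - 6)
d/dtheta[G] - f(theta) = -3/2 != 0.

Invalid: d/dtheta[G] - f = -3/2, which is not 0.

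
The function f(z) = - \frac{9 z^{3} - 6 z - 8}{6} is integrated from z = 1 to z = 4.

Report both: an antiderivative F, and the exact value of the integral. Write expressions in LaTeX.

Whatever form F(z) takes, F'(z) = f(z) is non-negotiable.
F(z) = - \frac{3 z^{4}}{8} + \frac{z^{2}}{2} + \frac{4 z}{3} is an antiderivative of f.
Check: d/dz[- \frac{3 z^{4}}{8} + \frac{z^{2}}{2} + \frac{4 z}{3}] = - \frac{3 z^{3}}{2} + z + \frac{4}{3}, which equals f(z).
F(4) = - \frac{248}{3}; F(1) = \frac{35}{24}.
Integral = F(4) - F(1) = - \frac{673}{8}.

Antiderivative: F(z) = - \frac{3 z^{4}}{8} + \frac{z^{2}}{2} + \frac{4 z}{3}; value = - \frac{673}{8}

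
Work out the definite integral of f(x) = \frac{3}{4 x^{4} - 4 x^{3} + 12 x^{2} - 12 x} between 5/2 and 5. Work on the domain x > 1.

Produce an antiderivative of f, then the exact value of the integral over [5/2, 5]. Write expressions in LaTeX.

Antiderivative: F(x) = - \frac{\log{\left(x \right)}}{4} + \frac{3 \log{\left(x - 1 \right)}}{16} + \frac{\log{\left(x^{2} + 3 \right)}}{32} - \frac{\sqrt{3} \operatorname{atan}{\left(\frac{\sqrt{3} x}{3} \right)}}{16}; value = - \frac{\log{\left(5 \right)}}{4} - \frac{\sqrt{3} \operatorname{atan}{\left(\frac{5 \sqrt{3}}{3} \right)}}{16} - \frac{3 \log{\left(\frac{3}{2} \right)}}{16} - \frac{\log{\left(\frac{37}{4} \right)}}{32} + \frac{\log{\left(28 \right)}}{32} + \frac{\sqrt{3} \operatorname{atan}{\left(\frac{5 \sqrt{3}}{6} \right)}}{16} + \frac{\log{\left(\frac{5}{2} \right)}}{4} + \frac{3 \log{\left(4 \right)}}{16}

Factor the denominator (4 x \left(x - 1\right) \left(x^{2} + 3\right)) and decompose: f = \frac{x - 3}{16 \left(x^{2} + 3\right)} + \frac{3}{16 \left(x - 1\right)} - \frac{1}{4 x}; each piece integrates to a log, atan, or power term.
F(x) = - \frac{\log{\left(x \right)}}{4} + \frac{3 \log{\left(x - 1 \right)}}{16} + \frac{\log{\left(x^{2} + 3 \right)}}{32} - \frac{\sqrt{3} \operatorname{atan}{\left(\frac{\sqrt{3} x}{3} \right)}}{16} is an antiderivative of f.
Check: d/dx[- \frac{\log{\left(x \right)}}{4} + \frac{3 \log{\left(x - 1 \right)}}{16} + \frac{\log{\left(x^{2} + 3 \right)}}{32} - \frac{\sqrt{3} \operatorname{atan}{\left(\frac{\sqrt{3} x}{3} \right)}}{16}] = \frac{3}{4 x^{4} - 4 x^{3} + 12 x^{2} - 12 x} = f(x).
F(5) = - \frac{\log{\left(5 \right)}}{4} - \frac{\sqrt{3} \operatorname{atan}{\left(\frac{5 \sqrt{3}}{3} \right)}}{16} + \frac{\log{\left(28 \right)}}{32} + \frac{3 \log{\left(4 \right)}}{16}; F(5/2) = - \frac{\log{\left(\frac{5}{2} \right)}}{4} - \frac{\sqrt{3} \operatorname{atan}{\left(\frac{5 \sqrt{3}}{6} \right)}}{16} + \frac{\log{\left(\frac{37}{4} \right)}}{32} + \frac{3 \log{\left(\frac{3}{2} \right)}}{16}.
Integral = F(5) - F(5/2) = - \frac{\log{\left(5 \right)}}{4} - \frac{\sqrt{3} \operatorname{atan}{\left(\frac{5 \sqrt{3}}{3} \right)}}{16} - \frac{3 \log{\left(\frac{3}{2} \right)}}{16} - \frac{\log{\left(\frac{37}{4} \right)}}{32} + \frac{\log{\left(28 \right)}}{32} + \frac{\sqrt{3} \operatorname{atan}{\left(\frac{5 \sqrt{3}}{6} \right)}}{16} + \frac{\log{\left(\frac{5}{2} \right)}}{4} + \frac{3 \log{\left(4 \right)}}{16}.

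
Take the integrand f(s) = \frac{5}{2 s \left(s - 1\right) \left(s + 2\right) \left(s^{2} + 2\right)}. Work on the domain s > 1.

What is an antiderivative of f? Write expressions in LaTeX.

The denominator factors as 2 s \left(s - 1\right) \left(s + 2\right) \left(s^{2} + 2\right); partial fractions split f into directly integrable pieces: \frac{5 \left(2 s - 1\right)}{36 \left(s^{2} + 2\right)} + \frac{5}{72 \left(s + 2\right)} + \frac{5}{18 \left(s - 1\right)} - \frac{5}{8 s}.
Check: d/ds[\frac{5 \left(- 9 \log{\left(s \right)} + 4 \log{\left(s - 1 \right)} + \log{\left(s + 2 \right)} + 2 \log{\left(s^{2} + 2 \right)} - \sqrt{2} \operatorname{atan}{\left(\frac{\sqrt{2} s}{2} \right)}\right)}{72}] = \frac{5}{2 s^{5} + 2 s^{4} + 4 s^{2} - 8 s}, which equals f(s).

An antiderivative is F(s) = \frac{5 \left(- 9 \log{\left(s \right)} + 4 \log{\left(s - 1 \right)} + \log{\left(s + 2 \right)} + 2 \log{\left(s^{2} + 2 \right)} - \sqrt{2} \operatorname{atan}{\left(\frac{\sqrt{2} s}{2} \right)}\right)}{72}.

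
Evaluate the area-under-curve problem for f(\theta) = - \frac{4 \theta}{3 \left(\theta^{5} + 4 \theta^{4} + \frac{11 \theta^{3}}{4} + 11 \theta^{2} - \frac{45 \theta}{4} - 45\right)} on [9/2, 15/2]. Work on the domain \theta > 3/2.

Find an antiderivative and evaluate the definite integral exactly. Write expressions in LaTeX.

The denominator factors as 3 \left(\theta + 4\right) \left(2 \theta - 3\right) \left(2 \theta + 3\right) \left(\theta^{2} + 5\right); partial fractions split f into directly integrable pieces: \frac{16 \left(4 \theta + 5\right)}{1827 \left(\theta^{2} + 5\right)} - \frac{32}{435 \left(2 \theta + 3\right)} - \frac{32}{957 \left(2 \theta - 3\right)} + \frac{64}{3465 \left(\theta + 4\right)}.
F(\theta) = \frac{16 \left(- 105 \log{\left(\theta - \frac{3}{2} \right)} - 231 \log{\left(\theta + \frac{3}{2} \right)} + 116 \log{\left(\theta + 4 \right)} + 110 \log{\left(\theta^{2} + 5 \right)} + 55 \sqrt{5} \operatorname{atan}{\left(\frac{\sqrt{5} \theta}{5} \right)}\right)}{100485} is an antiderivative of f.
Check: d/d\theta[\frac{16 \left(- 105 \log{\left(\theta - \frac{3}{2} \right)} - 231 \log{\left(\theta + \frac{3}{2} \right)} + 116 \log{\left(\theta + 4 \right)} + 110 \log{\left(\theta^{2} + 5 \right)} + 55 \sqrt{5} \operatorname{atan}{\left(\frac{\sqrt{5} \theta}{5} \right)}\right)}{100485}] = - \frac{16 \theta}{12 \theta^{5} + 48 \theta^{4} + 33 \theta^{3} + 132 \theta^{2} - 135 \theta - 540}, which equals f(\theta).
F(15/2) = - \frac{16 \log{\left(9 \right)}}{435} - \frac{16 \log{\left(6 \right)}}{957} + \frac{16 \sqrt{5} \operatorname{atan}{\left(\frac{3 \sqrt{5}}{2} \right)}}{1827} + \frac{64 \log{\left(\frac{23}{2} \right)}}{3465} + \frac{32 \log{\left(\frac{245}{4} \right)}}{1827}; F(9/2) = - \frac{16 \log{\left(6 \right)}}{435} - \frac{16 \log{\left(3 \right)}}{957} + \frac{16 \sqrt{5} \operatorname{atan}{\left(\frac{9 \sqrt{5}}{10} \right)}}{1827} + \frac{64 \log{\left(\frac{17}{2} \right)}}{3465} + \frac{32 \log{\left(\frac{101}{4} \right)}}{1827}.
Integral = F(15/2) - F(9/2) = - \frac{16 \log{\left(9 \right)}}{435} - \frac{32 \log{\left(\frac{101}{4} \right)}}{1827} - \frac{64 \log{\left(\frac{17}{2} \right)}}{3465} - \frac{16 \sqrt{5} \operatorname{atan}{\left(\frac{9 \sqrt{5}}{10} \right)}}{1827} + \frac{16 \log{\left(3 \right)}}{957} + \frac{16 \sqrt{5} \operatorname{atan}{\left(\frac{3 \sqrt{5}}{2} \right)}}{1827} + \frac{32 \log{\left(6 \right)}}{1595} + \frac{64 \log{\left(\frac{23}{2} \right)}}{3465} + \frac{32 \log{\left(\frac{245}{4} \right)}}{1827}.

Antiderivative: F(\theta) = \frac{16 \left(- 105 \log{\left(\theta - \frac{3}{2} \right)} - 231 \log{\left(\theta + \frac{3}{2} \right)} + 116 \log{\left(\theta + 4 \right)} + 110 \log{\left(\theta^{2} + 5 \right)} + 55 \sqrt{5} \operatorname{atan}{\left(\frac{\sqrt{5} \theta}{5} \right)}\right)}{100485}; value = - \frac{16 \log{\left(9 \right)}}{435} - \frac{32 \log{\left(\frac{101}{4} \right)}}{1827} - \frac{64 \log{\left(\frac{17}{2} \right)}}{3465} - \frac{16 \sqrt{5} \operatorname{atan}{\left(\frac{9 \sqrt{5}}{10} \right)}}{1827} + \frac{16 \log{\left(3 \right)}}{957} + \frac{16 \sqrt{5} \operatorname{atan}{\left(\frac{3 \sqrt{5}}{2} \right)}}{1827} + \frac{32 \log{\left(6 \right)}}{1595} + \frac{64 \log{\left(\frac{23}{2} \right)}}{3465} + \frac{32 \log{\left(\frac{245}{4} \right)}}{1827}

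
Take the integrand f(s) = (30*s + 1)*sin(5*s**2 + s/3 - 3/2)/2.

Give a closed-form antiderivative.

An antiderivative is F(s) = -3*cos(5*s**2 + s/3 - 3/2)/2.

f matches the chain-rule pattern g'(h)*h' with inner function h(s) = 5*s**2 + s/3 - 3/2; substituting u = h(s) collapses the integral.
Check: d/ds[-3*cos(5*s**2 + s/3 - 3/2)/2] = 15*s*sin(5*s**2 + s/3 - 3/2) + sin(5*s**2 + s/3 - 3/2)/2, which equals f(s).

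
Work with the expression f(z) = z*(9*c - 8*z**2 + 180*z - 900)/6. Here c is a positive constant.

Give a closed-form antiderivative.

An antiderivative is F(z) = -z**2*(-9*c + 4*z**2 - 120*z + 900)/12.

Check any antiderivative F(z) by computing F'(z) and comparing it with f(z).
Check: d/dz[-z**2*(-9*c + 4*z**2 - 120*z + 900)/12] = 3*c*z/2 - 4*z**3/3 + 30*z**2 - 150*z, which equals f(z).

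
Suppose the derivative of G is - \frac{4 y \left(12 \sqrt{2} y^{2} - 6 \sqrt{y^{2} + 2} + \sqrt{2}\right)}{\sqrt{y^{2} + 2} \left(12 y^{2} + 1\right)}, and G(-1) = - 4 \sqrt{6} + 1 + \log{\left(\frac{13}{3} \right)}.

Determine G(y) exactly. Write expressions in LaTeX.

G(y) = - 4 \sqrt{2 y^{2} + 4} + \log{\left(4 y^{2} + \frac{1}{3} \right)} + 1

Whatever form G(y) takes, its d/dy must return the stated G'(y).
A general antiderivative is - 4 \sqrt{2 y^{2} + 4} + \log{\left(4 y^{2} + \frac{1}{3} \right)} + C.
The condition gives C = - 4 \sqrt{6} + 1 + \log{\left(\frac{13}{3} \right)} - (- 4 \sqrt{6} + \log{\left(\frac{13}{3} \right)}) = 1.
So G(y) = - 4 \sqrt{2 y^{2} + 4} + \log{\left(4 y^{2} + \frac{1}{3} \right)} + 1.
Check: d/dy[- 4 \sqrt{2 y^{2} + 4} + \log{\left(4 y^{2} + \frac{1}{3} \right)} + 1] = \frac{- 48 \sqrt{2} y^{3} + 24 y \sqrt{y^{2} + 2} - 4 \sqrt{2} y}{12 y^{2} \sqrt{y^{2} + 2} + \sqrt{y^{2} + 2}}, which equals G'(y).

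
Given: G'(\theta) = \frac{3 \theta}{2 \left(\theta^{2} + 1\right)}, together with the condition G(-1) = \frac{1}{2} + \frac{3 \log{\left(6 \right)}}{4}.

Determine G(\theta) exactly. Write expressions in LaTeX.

G'(\theta) matches the chain-rule pattern g'(h)*h' with inner function h(\theta) = 3 \theta^{2} + 3; substituting u = h(\theta) collapses the integral.
A general antiderivative is \frac{3 \log{\left(3 \theta^{2} + 3 \right)}}{4} + C.
The condition gives C = \frac{1}{2} + \frac{3 \log{\left(6 \right)}}{4} - (\frac{3 \log{\left(6 \right)}}{4}) = \frac{1}{2}.
So G(\theta) = \frac{3 \log{\left(3 \theta^{2} + 3 \right)} + 2}{4}.
Check: d/d\theta[\frac{3 \log{\left(3 \theta^{2} + 3 \right)} + 2}{4}] = \frac{3 \theta}{2 \theta^{2} + 2}, which equals G'(\theta).

G(\theta) = \frac{3 \log{\left(3 \theta^{2} + 3 \right)} + 2}{4}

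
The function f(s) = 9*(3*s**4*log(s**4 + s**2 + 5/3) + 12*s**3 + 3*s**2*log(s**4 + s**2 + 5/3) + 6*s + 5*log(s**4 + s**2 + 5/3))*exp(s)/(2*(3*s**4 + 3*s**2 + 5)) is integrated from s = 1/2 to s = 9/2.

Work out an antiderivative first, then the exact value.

Antiderivative: F(s) = 9*exp(s)*log(s**4 + s**2 + 5/3)/2; value = -9*exp(1/2)*log(95/48)/2 + 9*exp(9/2)*log(20735/48)/2

f has the shape u'v + uv' for u = 9*exp(s)/2 and v = log(s**4 + s**2 + 5/3) — it is the derivative of the product u*v.
F(s) = 9*exp(s)*log(s**4 + s**2 + 5/3)/2 is an antiderivative of f.
Check: d/ds[9*exp(s)*log(s**4 + s**2 + 5/3)/2] = (27*s**4*exp(s)*log(s**4 + s**2 + 5/3) + 108*s**3*exp(s) + 27*s**2*exp(s)*log(s**4 + s**2 + 5/3) + 54*s*exp(s) + 45*exp(s)*log(s**4 + s**2 + 5/3))/(6*s**4 + 6*s**2 + 10), which equals f(s).
F(9/2) = 9*exp(9/2)*log(20735/48)/2; F(1/2) = 9*exp(1/2)*log(95/48)/2.
Integral = F(9/2) - F(1/2) = -9*exp(1/2)*log(95/48)/2 + 9*exp(9/2)*log(20735/48)/2.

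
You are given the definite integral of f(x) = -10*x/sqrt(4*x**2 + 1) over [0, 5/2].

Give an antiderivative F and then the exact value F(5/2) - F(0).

Antiderivative: F(x) = -5*sqrt(4*x**2 + 1)/2; value = 5/2 - 5*sqrt(26)/2

The substitution u = 4*x**2 + 1 works: f is exactly (dF/du)*(du/dx) for that inner function.
F(x) = -5*sqrt(4*x**2 + 1)/2 is an antiderivative of f.
Check: d/dx[-5*sqrt(4*x**2 + 1)/2] = -10*x/sqrt(4*x**2 + 1) = f(x).
F(5/2) = -5*sqrt(26)/2; F(0) = -5/2.
Integral = F(5/2) - F(0) = 5/2 - 5*sqrt(26)/2.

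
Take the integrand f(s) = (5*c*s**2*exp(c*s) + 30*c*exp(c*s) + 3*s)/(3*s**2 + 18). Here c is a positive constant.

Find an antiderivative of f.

A first test for any F(s): its s-derivative must equal f(s) identically.
Check: d/ds[(10*exp(c*s) + 3*log(s**2/2 + 3))/6] = (5*c*s**2*exp(c*s) + 30*c*exp(c*s) + 3*s)/(3*s**2 + 18) = f(s).

An antiderivative is F(s) = (10*exp(c*s) + 3*log(s**2/2 + 3))/6.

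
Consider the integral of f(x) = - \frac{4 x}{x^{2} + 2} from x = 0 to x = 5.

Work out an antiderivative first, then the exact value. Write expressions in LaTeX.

Antiderivative: F(x) = - 2 \log{\left(x^{2} + 2 \right)}; value = - 2 \log{\left(27 \right)} + 2 \log{\left(2 \right)}

The substitution u = x^{2} + 2 works: f is exactly (dF/du)*(du/dx) for that inner function.
F(x) = - 2 \log{\left(x^{2} + 2 \right)} is an antiderivative of f.
Check: d/dx[- 2 \log{\left(x^{2} + 2 \right)}] = - \frac{4 x}{x^{2} + 2} = f(x).
F(5) = - 2 \log{\left(27 \right)}; F(0) = - 2 \log{\left(2 \right)}.
Integral = F(5) - F(0) = - 2 \log{\left(27 \right)} + 2 \log{\left(2 \right)}.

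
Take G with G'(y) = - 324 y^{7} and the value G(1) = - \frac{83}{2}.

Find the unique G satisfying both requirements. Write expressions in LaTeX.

G(y) = - \frac{81 y^{8}}{2} - 1

The proposed G(y) is checked by its d/dy: the result must match the given G'(y).
A general antiderivative is - \frac{81 y^{8}}{2} + C.
The condition gives C = - \frac{83}{2} - (- \frac{81}{2}) = -1.
So G(y) = - \frac{81 y^{8}}{2} - 1.
Check: d/dy[- \frac{81 y^{8}}{2} - 1] = - 324 y^{7} = G'(y).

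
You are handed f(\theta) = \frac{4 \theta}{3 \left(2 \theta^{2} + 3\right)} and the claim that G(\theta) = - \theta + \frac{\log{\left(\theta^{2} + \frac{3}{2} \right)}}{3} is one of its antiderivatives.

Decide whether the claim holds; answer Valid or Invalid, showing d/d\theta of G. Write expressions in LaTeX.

Invalid: d/d\theta[G] - f = -1, which is not 0.

d/d\theta[G] = \frac{- 6 \theta^{2} + 4 \theta - 9}{6 \theta^{2} + 9}
d/d\theta[G] - f(\theta) = -1 != 0.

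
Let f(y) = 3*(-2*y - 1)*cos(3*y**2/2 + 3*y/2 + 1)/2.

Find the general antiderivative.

f matches the chain-rule pattern g'(h)*h' with inner function h(y) = 3*y**2/2 + 3*y/2 + 1; substituting u = h(y) collapses the integral.
Check: d/dy[-sin(3*y**2/2 + 3*y/2 + 1)] = -3*y*cos(3*y**2/2 + 3*y/2 + 1) - 3*cos(3*y**2/2 + 3*y/2 + 1)/2, which equals f(y).

F(y) = -sin(3*y**2/2 + 3*y/2 + 1) + C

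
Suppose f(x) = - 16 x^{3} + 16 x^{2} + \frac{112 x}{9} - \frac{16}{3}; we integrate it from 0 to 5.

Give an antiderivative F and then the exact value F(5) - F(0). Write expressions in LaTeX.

Antiderivative: F(x) = - 4 x^{4} + \frac{16 x^{3}}{3} + \frac{56 x^{2}}{9} - \frac{16 x}{3}; value = - \frac{15340}{9}

f matches the chain-rule pattern g'(h)*h' with inner function h(x) = - 2 x^{2} + \frac{4 x}{3} + 2; substituting u = h(x) collapses the integral.
F(x) = - 4 x^{4} + \frac{16 x^{3}}{3} + \frac{56 x^{2}}{9} - \frac{16 x}{3} is an antiderivative of f.
Check: d/dx[- 4 x^{4} + \frac{16 x^{3}}{3} + \frac{56 x^{2}}{9} - \frac{16 x}{3}] = - 16 x^{3} + 16 x^{2} + \frac{112 x}{9} - \frac{16}{3} = f(x).
F(5) = - \frac{15340}{9}; F(0) = 0.
Integral = F(5) - F(0) = - \frac{15340}{9}.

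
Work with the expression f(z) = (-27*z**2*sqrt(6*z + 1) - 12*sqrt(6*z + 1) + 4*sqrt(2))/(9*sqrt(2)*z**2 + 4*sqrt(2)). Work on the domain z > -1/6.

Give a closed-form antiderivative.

An antiderivative is F(z) = -2*(3*z + 1/2)**(3/2)/3 + 2*atan(3*z/2)/3.

Check any antiderivative F(z) by computing F'(z) and comparing it with f(z).
Check: d/dz[-2*(3*z + 1/2)**(3/2)/3 + 2*atan(3*z/2)/3] = (-27*z**2*sqrt(6*z + 1) - 12*sqrt(6*z + 1) + 4*sqrt(2))/(9*sqrt(2)*z**2 + 4*sqrt(2)) = f(z).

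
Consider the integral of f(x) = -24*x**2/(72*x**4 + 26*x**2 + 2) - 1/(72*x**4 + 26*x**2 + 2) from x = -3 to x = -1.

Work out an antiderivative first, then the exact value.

The integrand splits into summands that can be handled one at a time.
F(x) = (-2*atan(2*x) + atan(3*x))/2 is an antiderivative of f.
Check: d/dx[(-2*atan(2*x) + atan(3*x))/2] = (-24*x**2 - 1)/(72*x**4 + 26*x**2 + 2), which equals f(x).
F(-1) = -atan(3)/2 + atan(2); F(-3) = -atan(9)/2 + atan(6).
Integral = F(-1) - F(-3) = -atan(6) - atan(3)/2 + atan(9)/2 + atan(2).

Antiderivative: F(x) = (-2*atan(2*x) + atan(3*x))/2; value = -atan(6) - atan(3)/2 + atan(9)/2 + atan(2)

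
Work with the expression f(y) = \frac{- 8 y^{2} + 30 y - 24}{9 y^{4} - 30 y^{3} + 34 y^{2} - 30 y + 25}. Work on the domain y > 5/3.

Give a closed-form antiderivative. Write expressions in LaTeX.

An antiderivative is F(y) = \frac{- 3 \left(3 y - 5\right) \operatorname{atan}{\left(y \right)} - 1}{3 \left(3 y - 5\right)}.

Differentiate the proposed F(y) back; it has to land on f(y) exactly.
Check: d/dy[\frac{- 3 \left(3 y - 5\right) \operatorname{atan}{\left(y \right)} - 1}{3 \left(3 y - 5\right)}] = \frac{- 8 y^{2} + 30 y - 24}{9 y^{4} - 30 y^{3} + 34 y^{2} - 30 y + 25} = f(y).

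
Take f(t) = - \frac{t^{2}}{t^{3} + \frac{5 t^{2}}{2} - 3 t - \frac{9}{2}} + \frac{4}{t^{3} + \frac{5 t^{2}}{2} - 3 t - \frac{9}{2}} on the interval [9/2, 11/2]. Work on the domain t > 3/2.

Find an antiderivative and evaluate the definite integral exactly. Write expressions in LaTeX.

Antiderivative: F(t) = \frac{7 \log{\left(t - \frac{3}{2} \right)}}{45} - \frac{3 \log{\left(t + 1 \right)}}{5} - \frac{5 \log{\left(t + 3 \right)}}{9}; value = - \frac{5 \log{\left(\frac{17}{2} \right)}}{9} - \frac{3 \log{\left(\frac{13}{2} \right)}}{5} - \frac{7 \log{\left(3 \right)}}{45} + \frac{7 \log{\left(4 \right)}}{45} + \frac{3 \log{\left(\frac{11}{2} \right)}}{5} + \frac{5 \log{\left(\frac{15}{2} \right)}}{9}

The denominator factors as \left(t + 1\right) \left(t + 3\right) \left(2 t - 3\right); partial fractions split f into directly integrable pieces: \frac{14}{45 \left(2 t - 3\right)} - \frac{5}{9 \left(t + 3\right)} - \frac{3}{5 \left(t + 1\right)}.
F(t) = \frac{7 \log{\left(t - \frac{3}{2} \right)}}{45} - \frac{3 \log{\left(t + 1 \right)}}{5} - \frac{5 \log{\left(t + 3 \right)}}{9} is an antiderivative of f.
Check: d/dt[\frac{7 \log{\left(t - \frac{3}{2} \right)}}{45} - \frac{3 \log{\left(t + 1 \right)}}{5} - \frac{5 \log{\left(t + 3 \right)}}{9}] = \frac{8 - 2 t^{2}}{2 t^{3} + 5 t^{2} - 6 t - 9}, which equals f(t).
F(11/2) = - \frac{5 \log{\left(\frac{17}{2} \right)}}{9} - \frac{3 \log{\left(\frac{13}{2} \right)}}{5} + \frac{7 \log{\left(4 \right)}}{45}; F(9/2) = - \frac{5 \log{\left(\frac{15}{2} \right)}}{9} - \frac{3 \log{\left(\frac{11}{2} \right)}}{5} + \frac{7 \log{\left(3 \right)}}{45}.
Integral = F(11/2) - F(9/2) = - \frac{5 \log{\left(\frac{17}{2} \right)}}{9} - \frac{3 \log{\left(\frac{13}{2} \right)}}{5} - \frac{7 \log{\left(3 \right)}}{45} + \frac{7 \log{\left(4 \right)}}{45} + \frac{3 \log{\left(\frac{11}{2} \right)}}{5} + \frac{5 \log{\left(\frac{15}{2} \right)}}{9}.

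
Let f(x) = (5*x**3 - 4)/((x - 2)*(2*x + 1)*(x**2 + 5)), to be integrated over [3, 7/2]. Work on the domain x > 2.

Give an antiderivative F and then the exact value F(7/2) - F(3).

The denominator factors as (x - 2)*(2*x + 1)*(x**2 + 5); partial fractions split f into directly integrable pieces: (32*x + 47)/(21*(x**2 + 5)) + 37/(105*(2*x + 1)) + 4/(5*(x - 2)).
F(x) = (168*log(x - 2) + 37*log(x + 1/2) + 160*log(x**2 + 5) + 94*sqrt(5)*atan(sqrt(5)*x/5))/210 is an antiderivative of f.
Check: d/dx[(168*log(x - 2) + 37*log(x + 1/2) + 160*log(x**2 + 5) + 94*sqrt(5)*atan(sqrt(5)*x/5))/210] = (5*x**3 - 4)/(2*x**4 - 3*x**3 + 8*x**2 - 15*x - 10), which equals f(x).
F(7/2) = 37*log(4)/210 + 4*log(3/2)/5 + 47*sqrt(5)*atan(7*sqrt(5)/10)/105 + 16*log(69/4)/21; F(3) = 37*log(7/2)/210 + 47*sqrt(5)*atan(3*sqrt(5)/5)/105 + 16*log(14)/21.
Integral = F(7/2) - F(3) = -16*log(14)/21 - 47*sqrt(5)*atan(3*sqrt(5)/5)/105 - 37*log(7/2)/210 + 37*log(4)/210 + 4*log(3/2)/5 + 47*sqrt(5)*atan(7*sqrt(5)/10)/105 + 16*log(69/4)/21.

Antiderivative: F(x) = (168*log(x - 2) + 37*log(x + 1/2) + 160*log(x**2 + 5) + 94*sqrt(5)*atan(sqrt(5)*x/5))/210; value = -16*log(14)/21 - 47*sqrt(5)*atan(3*sqrt(5)/5)/105 - 37*log(7/2)/210 + 37*log(4)/210 + 4*log(3/2)/5 + 47*sqrt(5)*atan(7*sqrt(5)/10)/105 + 16*log(69/4)/21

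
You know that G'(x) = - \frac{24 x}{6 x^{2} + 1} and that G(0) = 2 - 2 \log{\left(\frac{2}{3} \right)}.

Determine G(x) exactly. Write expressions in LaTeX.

G(x) = 2 \left(1 - \log{\left(4 x^{2} + \frac{2}{3} \right)}\right)

G'(x) matches the chain-rule pattern g'(h)*h' with inner function h(x) = 4 x^{2} + \frac{2}{3}; substituting u = h(x) collapses the integral.
A general antiderivative is - 2 \log{\left(4 x^{2} + \frac{2}{3} \right)} + C.
The condition gives C = 2 - 2 \log{\left(\frac{2}{3} \right)} - (- 2 \log{\left(\frac{2}{3} \right)}) = 2.
So G(x) = 2 \left(1 - \log{\left(4 x^{2} + \frac{2}{3} \right)}\right).
Check: d/dx[2 \left(1 - \log{\left(4 x^{2} + \frac{2}{3} \right)}\right)] = - \frac{24 x}{6 x^{2} + 1} = G'(x).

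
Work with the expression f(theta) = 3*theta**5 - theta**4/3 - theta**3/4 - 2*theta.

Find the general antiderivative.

F(theta) = theta**6/2 - theta**5/15 - theta**4/16 - theta**2 + C

The integrand splits into summands that can be handled one at a time.
Check: d/dtheta[theta**6/2 - theta**5/15 - theta**4/16 - theta**2] = 3*theta**5 - theta**4/3 - theta**3/4 - 2*theta = f(theta).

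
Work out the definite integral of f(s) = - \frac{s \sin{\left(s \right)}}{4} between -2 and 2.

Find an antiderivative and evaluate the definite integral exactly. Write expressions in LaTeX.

A candidate is checked by its d/ds: the result must match f(s).
F(s) = \frac{s \cos{\left(s \right)} - \sin{\left(s \right)}}{4} is an antiderivative of f.
Check: d/ds[\frac{s \cos{\left(s \right)} - \sin{\left(s \right)}}{4}] = - \frac{s \sin{\left(s \right)}}{4} = f(s).
F(2) = - \frac{\sin{\left(2 \right)}}{4} + \frac{\cos{\left(2 \right)}}{2}; F(-2) = - \frac{\cos{\left(2 \right)}}{2} + \frac{\sin{\left(2 \right)}}{4}.
Integral = F(2) - F(-2) = - \frac{\sin{\left(2 \right)}}{2} + \cos{\left(2 \right)}.

Antiderivative: F(s) = \frac{s \cos{\left(s \right)} - \sin{\left(s \right)}}{4}; value = - \frac{\sin{\left(2 \right)}}{2} + \cos{\left(2 \right)}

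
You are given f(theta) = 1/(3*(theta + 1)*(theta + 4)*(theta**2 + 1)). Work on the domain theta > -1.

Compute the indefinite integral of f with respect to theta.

F(theta) = log(theta + 1)/18 - log(theta + 4)/153 - 5*log(theta**2 + 1)/204 + atan(theta)/34 + C

The denominator factors as 3*(theta + 1)*(theta + 4)*(theta**2 + 1); partial fractions split f into directly integrable pieces: -(5*theta - 3)/(102*(theta**2 + 1)) - 1/(153*(theta + 4)) + 1/(18*(theta + 1)).
Check: d/dtheta[log(theta + 1)/18 - log(theta + 4)/153 - 5*log(theta**2 + 1)/204 + atan(theta)/34] = 1/(3*theta**4 + 15*theta**3 + 15*theta**2 + 15*theta + 12), which equals f(theta).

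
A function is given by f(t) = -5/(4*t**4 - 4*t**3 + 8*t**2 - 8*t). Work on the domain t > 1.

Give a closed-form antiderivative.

An antiderivative is F(t) = 5*log(t)/8 - 5*log(t - 1)/12 - 5*log(t**2 + 2)/48 + 5*sqrt(2)*atan(sqrt(2)*t/2)/24.

The denominator factors as 4*t*(t - 1)*(t**2 + 2); partial fractions split f into directly integrable pieces: -5*(t - 2)/(24*(t**2 + 2)) - 5/(12*(t - 1)) + 5/(8*t).
Check: d/dt[5*log(t)/8 - 5*log(t - 1)/12 - 5*log(t**2 + 2)/48 + 5*sqrt(2)*atan(sqrt(2)*t/2)/24] = -5/(4*t**4 - 4*t**3 + 8*t**2 - 8*t) = f(t).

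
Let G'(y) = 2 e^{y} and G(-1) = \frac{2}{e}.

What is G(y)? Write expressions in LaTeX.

Any candidate G(y) must reproduce the stated G'(y) exactly.
A general antiderivative is 2 e^{y} + C.
The condition gives C = \frac{2}{e} - (\frac{2}{e}) = 0.
So G(y) = 2 e^{y}.
Check: d/dy[2 e^{y}] = 2 e^{y} = G'(y).

G(y) = 2 e^{y}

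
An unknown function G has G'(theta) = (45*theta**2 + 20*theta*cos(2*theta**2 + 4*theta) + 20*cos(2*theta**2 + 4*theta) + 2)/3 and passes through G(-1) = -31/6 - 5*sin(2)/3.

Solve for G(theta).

G(theta) = (30*theta**3 + 4*theta + 10*sin(2*theta**2 + 4*theta) + 3)/6

For G(theta) to be correct, d/dtheta[G] must agree with the stated G'(theta) identically.
A general antiderivative is 5*theta**3 + 2*theta/3 + 5*sin(2*theta**2 + 4*theta)/3 + 1/2 + C.
The condition gives C = -31/6 - 5*sin(2)/3 - (-31/6 - 5*sin(2)/3) = 0.
So G(theta) = (30*theta**3 + 4*theta + 10*sin(2*theta**2 + 4*theta) + 3)/6.
Check: d/dtheta[(30*theta**3 + 4*theta + 10*sin(2*theta**2 + 4*theta) + 3)/6] = 15*theta**2 + 20*theta*cos(2*theta**2 + 4*theta)/3 + 20*cos(2*theta**2 + 4*theta)/3 + 2/3, which equals G'(theta).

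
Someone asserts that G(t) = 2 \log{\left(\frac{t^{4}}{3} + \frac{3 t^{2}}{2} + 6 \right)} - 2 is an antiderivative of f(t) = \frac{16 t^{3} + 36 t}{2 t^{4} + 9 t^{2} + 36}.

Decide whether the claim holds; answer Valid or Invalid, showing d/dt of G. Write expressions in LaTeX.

d/dt[G] = \frac{16 t^{3} + 36 t}{2 t^{4} + 9 t^{2} + 36}
This equals f(t) exactly, so the claim holds.

Valid: G'(t) = f(t).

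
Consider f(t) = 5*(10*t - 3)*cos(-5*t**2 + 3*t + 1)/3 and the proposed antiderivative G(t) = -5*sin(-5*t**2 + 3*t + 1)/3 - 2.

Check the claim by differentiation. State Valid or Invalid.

Valid - the claim checks out under differentiation.

d/dt[G] = 50*t*cos(-5*t**2 + 3*t + 1)/3 - 5*cos(-5*t**2 + 3*t + 1)
This equals f(t) exactly, so the claim holds.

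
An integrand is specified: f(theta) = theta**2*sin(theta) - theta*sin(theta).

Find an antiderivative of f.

An antiderivative is F(theta) = -theta**2*cos(theta) + 2*theta*sin(theta) + theta*cos(theta) - sin(theta) + 2*cos(theta).

The integrand splits into summands that can be handled one at a time.
Check: d/dtheta[-theta**2*cos(theta) + 2*theta*sin(theta) + theta*cos(theta) - sin(theta) + 2*cos(theta)] = theta**2*sin(theta) - theta*sin(theta) = f(theta).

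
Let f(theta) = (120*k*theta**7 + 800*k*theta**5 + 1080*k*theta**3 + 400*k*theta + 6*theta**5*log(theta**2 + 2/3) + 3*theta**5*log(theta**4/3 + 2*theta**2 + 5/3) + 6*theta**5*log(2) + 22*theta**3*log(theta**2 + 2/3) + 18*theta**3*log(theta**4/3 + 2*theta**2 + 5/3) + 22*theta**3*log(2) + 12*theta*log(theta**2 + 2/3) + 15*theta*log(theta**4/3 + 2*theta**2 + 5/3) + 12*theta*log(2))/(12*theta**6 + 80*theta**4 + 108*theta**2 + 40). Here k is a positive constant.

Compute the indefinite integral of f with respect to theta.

A candidate is checked by its d/dtheta: the result must match f(theta).
Check: d/dtheta[(40*k*theta**2 + log(2*theta**2 + 4/3)*log(theta**4/3 + 2*theta**2 + 5/3))/8] = (120*k*theta**7 + 800*k*theta**5 + 1080*k*theta**3 + 400*k*theta + 6*theta**5*log(theta**2 + 2/3) + 3*theta**5*log(theta**4/3 + 2*theta**2 + 5/3) + 6*theta**5*log(2) + 22*theta**3*log(theta**2 + 2/3) + 18*theta**3*log(theta**4/3 + 2*theta**2 + 5/3) + 22*theta**3*log(2) + 12*theta*log(theta**2 + 2/3) + 15*theta*log(theta**4/3 + 2*theta**2 + 5/3) + 12*theta*log(2))/(12*theta**6 + 80*theta**4 + 108*theta**2 + 40) = f(theta).

F(theta) = (40*k*theta**2 + log(2*theta**2 + 4/3)*log(theta**4/3 + 2*theta**2 + 5/3))/8 + C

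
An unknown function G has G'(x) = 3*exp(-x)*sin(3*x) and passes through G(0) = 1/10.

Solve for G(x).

Any candidate G(x) must reproduce the stated G'(x) exactly.
A general antiderivative is -3*exp(-x)*sin(3*x)/10 - 9*exp(-x)*cos(3*x)/10 + C.
The condition gives C = 1/10 - (-9/10) = 1.
So G(x) = (10*exp(x) - 3*sin(3*x) - 9*cos(3*x))*exp(-x)/10.
Check: d/dx[(10*exp(x) - 3*sin(3*x) - 9*cos(3*x))*exp(-x)/10] = 3*exp(-x)*sin(3*x) = G'(x).

G(x) = (10*exp(x) - 3*sin(3*x) - 9*cos(3*x))*exp(-x)/10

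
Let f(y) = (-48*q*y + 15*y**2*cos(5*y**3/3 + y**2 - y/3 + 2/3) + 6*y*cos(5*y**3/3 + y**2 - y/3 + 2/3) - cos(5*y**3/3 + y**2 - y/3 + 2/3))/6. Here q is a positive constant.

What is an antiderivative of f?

For F(y) to be correct the identity F'(y) - f(y) = 0 must hold.
Check: d/dy[-4*q*y**2 + sin(5*y**3/3 + y**2 - y/3 + 2/3)/2] = -8*q*y + 5*y**2*cos(5*y**3/3 + y**2 - y/3 + 2/3)/2 + y*cos(5*y**3/3 + y**2 - y/3 + 2/3) - cos(5*y**3/3 + y**2 - y/3 + 2/3)/6, which equals f(y).

An antiderivative is F(y) = -4*q*y**2 + sin(5*y**3/3 + y**2 - y/3 + 2/3)/2.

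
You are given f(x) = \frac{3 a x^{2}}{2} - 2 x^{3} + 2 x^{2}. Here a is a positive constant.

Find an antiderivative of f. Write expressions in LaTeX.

Integrate term by term and add the pieces.
Check: d/dx[- \frac{x^{3} \left(- 3 a + 3 x - 4\right)}{6}] = \frac{3 a x^{2}}{2} - 2 x^{3} + 2 x^{2} = f(x).

An antiderivative is F(x) = - \frac{x^{3} \left(- 3 a + 3 x - 4\right)}{6}.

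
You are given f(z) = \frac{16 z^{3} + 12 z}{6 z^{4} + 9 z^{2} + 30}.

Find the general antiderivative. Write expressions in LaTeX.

F(z) = \frac{2 \log{\left(\frac{z^{4}}{3} + \frac{z^{2}}{2} + \frac{5}{3} \right)}}{3} + C

f matches the chain-rule pattern g'(h)*h' with inner function h(z) = \frac{z^{4}}{3} + \frac{z^{2}}{2} + \frac{5}{3}; substituting u = h(z) collapses the integral.
Check: d/dz[\frac{2 \log{\left(\frac{z^{4}}{3} + \frac{z^{2}}{2} + \frac{5}{3} \right)}}{3}] = \frac{16 z^{3} + 12 z}{6 z^{4} + 9 z^{2} + 30} = f(z).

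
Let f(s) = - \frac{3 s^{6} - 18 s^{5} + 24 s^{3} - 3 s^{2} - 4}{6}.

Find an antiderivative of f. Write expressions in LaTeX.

An antiderivative is F(s) = - \frac{s \left(3 s^{6} - 21 s^{5} + 42 s^{3} - 7 s^{2} - 28\right)}{42}.

Differentiate the proposed F(s) back; it has to land on f(s) exactly.
Check: d/ds[- \frac{s \left(3 s^{6} - 21 s^{5} + 42 s^{3} - 7 s^{2} - 28\right)}{42}] = - \frac{s^{6}}{2} + 3 s^{5} - 4 s^{3} + \frac{s^{2}}{2} + \frac{2}{3}, which equals f(s).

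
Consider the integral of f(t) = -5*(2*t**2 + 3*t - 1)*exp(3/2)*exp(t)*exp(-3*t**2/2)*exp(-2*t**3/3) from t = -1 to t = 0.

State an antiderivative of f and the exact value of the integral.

Antiderivative: F(t) = 5*exp(3/2)*exp(t)*exp(-3*t**2/2)*exp(-2*t**3/3); value = -5*exp(-1/3) + 5*exp(3/2)

f matches the chain-rule pattern g'(h)*h' with inner function h(t) = -2*t**3/3 - 3*t**2/2 + t + 3/2; substituting u = h(t) collapses the integral.
F(t) = 5*exp(3/2)*exp(t)*exp(-3*t**2/2)*exp(-2*t**3/3) is an antiderivative of f.
Check: d/dt[5*exp(3/2)*exp(t)*exp(-3*t**2/2)*exp(-2*t**3/3)] = (-10*t**2*exp(3/2)*exp(t) - 15*t*exp(3/2)*exp(t) + 5*exp(3/2)*exp(t))*exp(-3*t**2/2)*exp(-2*t**3/3), which equals f(t).
F(0) = 5*exp(3/2); F(-1) = 5*exp(-1/3).
Integral = F(0) - F(-1) = -5*exp(-1/3) + 5*exp(3/2).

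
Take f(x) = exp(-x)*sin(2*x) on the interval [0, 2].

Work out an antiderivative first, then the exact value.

Antiderivative: F(x) = -exp(-x)*sin(2*x)/5 - 2*exp(-x)*cos(2*x)/5; value = -exp(-2)*sin(4)/5 - 2*exp(-2)*cos(4)/5 + 2/5

A candidate is checked by its d/dx: the result must match f(x).
F(x) = -exp(-x)*sin(2*x)/5 - 2*exp(-x)*cos(2*x)/5 is an antiderivative of f.
Check: d/dx[-exp(-x)*sin(2*x)/5 - 2*exp(-x)*cos(2*x)/5] = exp(-x)*sin(2*x) = f(x).
F(2) = -exp(-2)*sin(4)/5 - 2*exp(-2)*cos(4)/5; F(0) = -2/5.
Integral = F(2) - F(0) = -exp(-2)*sin(4)/5 - 2*exp(-2)*cos(4)/5 + 2/5.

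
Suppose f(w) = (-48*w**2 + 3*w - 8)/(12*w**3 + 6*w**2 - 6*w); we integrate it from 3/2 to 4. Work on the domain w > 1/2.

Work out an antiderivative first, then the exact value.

Antiderivative: F(w) = -(-24*log(w) + 37*log(w - 1/2) + 59*log(w + 1))/18; value = -59*log(5)/18 - 37*log(7/2)/18 - 4*log(3/2)/3 + 4*log(4)/3 + 59*log(5/2)/18

The denominator factors as 6*w*(w + 1)*(2*w - 1); partial fractions split f into directly integrable pieces: -37/(9*(2*w - 1)) - 59/(18*(w + 1)) + 4/(3*w).
F(w) = -(-24*log(w) + 37*log(w - 1/2) + 59*log(w + 1))/18 is an antiderivative of f.
Check: d/dw[-(-24*log(w) + 37*log(w - 1/2) + 59*log(w + 1))/18] = (-48*w**2 + 3*w - 8)/(12*w**3 + 6*w**2 - 6*w) = f(w).
F(4) = -59*log(5)/18 - 37*log(7/2)/18 + 4*log(4)/3; F(3/2) = -59*log(5/2)/18 + 4*log(3/2)/3.
Integral = F(4) - F(3/2) = -59*log(5)/18 - 37*log(7/2)/18 - 4*log(3/2)/3 + 4*log(4)/3 + 59*log(5/2)/18.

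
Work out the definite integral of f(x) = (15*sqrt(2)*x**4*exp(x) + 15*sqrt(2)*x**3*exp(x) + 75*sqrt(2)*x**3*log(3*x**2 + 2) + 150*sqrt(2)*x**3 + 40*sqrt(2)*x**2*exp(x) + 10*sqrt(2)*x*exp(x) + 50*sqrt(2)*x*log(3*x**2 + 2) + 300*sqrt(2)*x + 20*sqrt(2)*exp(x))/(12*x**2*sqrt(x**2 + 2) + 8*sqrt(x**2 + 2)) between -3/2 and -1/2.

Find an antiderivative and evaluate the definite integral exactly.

f has the shape u'v + uv' for u = 5*sqrt(x**2/2 + 1)/2 and v = exp(x) + 5*log(3*x**2 + 2) — it is the derivative of the product u*v.
F(x) = 5*sqrt(x**2/2 + 1)*exp(x)/2 + 25*sqrt(x**2/2 + 1)*log(3*x**2 + 2)/2 is an antiderivative of f.
Check: d/dx[5*sqrt(x**2/2 + 1)*exp(x)/2 + 25*sqrt(x**2/2 + 1)*log(3*x**2 + 2)/2] = (15*sqrt(2)*x**4*exp(x) + 15*sqrt(2)*x**3*exp(x) + 75*sqrt(2)*x**3*log(3*x**2 + 2) + 150*sqrt(2)*x**3 + 40*sqrt(2)*x**2*exp(x) + 10*sqrt(2)*x*exp(x) + 50*sqrt(2)*x*log(3*x**2 + 2) + 300*sqrt(2)*x + 20*sqrt(2)*exp(x))/(12*x**2*sqrt(x**2 + 2) + 8*sqrt(x**2 + 2)) = f(x).
F(-1/2) = 15*sqrt(2)*exp(-1/2)/8 + 75*sqrt(2)*log(11/4)/8; F(-3/2) = 5*sqrt(34)*exp(-3/2)/8 + 25*sqrt(34)*log(35/4)/8.
Integral = F(-1/2) - F(-3/2) = -25*sqrt(34)*log(35/4)/8 - 5*sqrt(34)*exp(-3/2)/8 + 15*sqrt(2)*exp(-1/2)/8 + 75*sqrt(2)*log(11/4)/8.

Antiderivative: F(x) = 5*sqrt(x**2/2 + 1)*exp(x)/2 + 25*sqrt(x**2/2 + 1)*log(3*x**2 + 2)/2; value = -25*sqrt(34)*log(35/4)/8 - 5*sqrt(34)*exp(-3/2)/8 + 15*sqrt(2)*exp(-1/2)/8 + 75*sqrt(2)*log(11/4)/8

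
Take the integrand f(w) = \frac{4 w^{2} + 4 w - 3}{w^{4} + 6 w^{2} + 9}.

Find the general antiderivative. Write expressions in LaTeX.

Since d/dw undoes antidifferentiation here, F'(w) = f(w) is required of F(w).
Check: d/dw[- \frac{5 w}{2 w^{2} + 6} + \frac{\sqrt{3} \operatorname{atan}{\left(\frac{\sqrt{3} w}{3} \right)}}{2} - \frac{4}{2 w^{2} + 6}] = \frac{4 w^{2} + 4 w - 3}{w^{4} + 6 w^{2} + 9} = f(w).

F(w) = - \frac{5 w}{2 w^{2} + 6} + \frac{\sqrt{3} \operatorname{atan}{\left(\frac{\sqrt{3} w}{3} \right)}}{2} - \frac{4}{2 w^{2} + 6} + C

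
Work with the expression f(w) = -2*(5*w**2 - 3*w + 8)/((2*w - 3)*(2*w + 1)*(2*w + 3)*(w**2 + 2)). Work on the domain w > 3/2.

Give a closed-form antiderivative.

Factor the denominator ((2*w - 3)*(2*w + 1)*(2*w + 3)*(w**2 + 2)) and decompose: f = 2*(w - 14)/(153*(w**2 + 2)) - 95/(102*(2*w + 3)) + 43/(36*(2*w + 1)) - 59/(204*(2*w - 3)); each piece integrates to a log, atan, or power term.
Check: d/dw[-59*log(w - 3/2)/408 + 43*log(w + 1/2)/72 - 95*log(w + 3/2)/204 + log(w**2 + 2)/153 - 14*sqrt(2)*atan(sqrt(2)*w/2)/153] = (-10*w**2 + 6*w - 16)/(8*w**5 + 4*w**4 - 2*w**3 - w**2 - 36*w - 18), which equals f(w).

An antiderivative is F(w) = -59*log(w - 3/2)/408 + 43*log(w + 1/2)/72 - 95*log(w + 3/2)/204 + log(w**2 + 2)/153 - 14*sqrt(2)*atan(sqrt(2)*w/2)/153.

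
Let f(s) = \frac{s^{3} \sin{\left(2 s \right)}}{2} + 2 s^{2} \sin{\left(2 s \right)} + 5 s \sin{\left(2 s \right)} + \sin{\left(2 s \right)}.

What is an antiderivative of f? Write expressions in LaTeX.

An antiderivative is F(s) = - \frac{s^{3} \cos{\left(2 s \right)}}{4} + \frac{3 s^{2} \sin{\left(2 s \right)}}{8} - s^{2} \cos{\left(2 s \right)} + s \sin{\left(2 s \right)} - \frac{17 s \cos{\left(2 s \right)}}{8} + \frac{17 \sin{\left(2 s \right)}}{16}.

The integrand splits into summands that can be handled one at a time.
Check: d/ds[- \frac{s^{3} \cos{\left(2 s \right)}}{4} + \frac{3 s^{2} \sin{\left(2 s \right)}}{8} - s^{2} \cos{\left(2 s \right)} + s \sin{\left(2 s \right)} - \frac{17 s \cos{\left(2 s \right)}}{8} + \frac{17 \sin{\left(2 s \right)}}{16}] = \frac{s^{3} \sin{\left(2 s \right)}}{2} + 2 s^{2} \sin{\left(2 s \right)} + 5 s \sin{\left(2 s \right)} + \sin{\left(2 s \right)} = f(s).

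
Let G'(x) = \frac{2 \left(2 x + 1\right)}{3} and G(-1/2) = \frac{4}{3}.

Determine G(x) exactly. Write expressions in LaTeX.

G(x) = \frac{4 x^{2} + 4 x + 9}{6}

Any candidate G(x) must reproduce the stated G'(x) exactly.
A general antiderivative is \frac{2 x^{2}}{3} + \frac{2 x}{3} + 1 + C.
The condition gives C = \frac{4}{3} - (\frac{5}{6}) = \frac{1}{2}.
So G(x) = \frac{4 x^{2} + 4 x + 9}{6}.
Check: d/dx[\frac{4 x^{2} + 4 x + 9}{6}] = \frac{4 x}{3} + \frac{2}{3}, which equals G'(x).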